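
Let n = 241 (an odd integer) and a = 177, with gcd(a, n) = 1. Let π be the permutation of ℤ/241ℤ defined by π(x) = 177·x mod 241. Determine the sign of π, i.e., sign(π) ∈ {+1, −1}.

Trace 240: π^k(240) = [240, 64, 1, 177] for k=0..3.
61 cycles of lengths [4, 4, 4, 4, 4, 4, 4, 4, 4, 4, 4, 4, 4, 4, 4, 4, 4, 4, 4, 4, 4, 4, 4, 4, 4, 4, 4, 4, 4, 4, 4, 4, 4, 4, 4, 4, 4, 4, 4, 4, 4, 4, 4, 4, 4, 4, 4, 4, 4, 4, 4, 4, 4, 4, 4, 4, 4, 4, 4, 4, 1].
n − c = 241 − 61 = 180; sign = (−1)^180 = +1.
Via Zolotarev, sign(π_{177}) = (177|241) = +1.

+1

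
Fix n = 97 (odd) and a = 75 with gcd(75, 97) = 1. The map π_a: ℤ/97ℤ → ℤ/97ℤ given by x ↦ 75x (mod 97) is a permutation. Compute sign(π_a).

Start at x=1: 1 → 75 → 96 → 22 → 1 (one orbit).
25 cycles of lengths [4, 4, 4, 4, 4, 4, 4, 4, 4, 4, 4, 4, 4, 4, 4, 4, 4, 4, 4, 4, 4, 4, 4, 4, 1].
sign(π) = (−1)^{n − #cycles} = (−1)^{97−25} = (−1)^72 = +1.
(75|97)_J = +1 (Zolotarev's lemma cross-check).

+1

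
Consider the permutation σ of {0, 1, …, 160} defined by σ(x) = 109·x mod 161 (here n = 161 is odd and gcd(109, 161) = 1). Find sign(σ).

-1

Orbit of 113 under x↦109x: [113, 81, 135, 64, 53, 142, 22]… (length divides ord_161(109)).
The orbit structure of x ↦ 109x mod 161: 6 orbits of sizes [66, 66, 22, 3, 3, 1].
Σ(ℓ_i−1) = 161−6 = 155; sign = (−1)^155 = -1.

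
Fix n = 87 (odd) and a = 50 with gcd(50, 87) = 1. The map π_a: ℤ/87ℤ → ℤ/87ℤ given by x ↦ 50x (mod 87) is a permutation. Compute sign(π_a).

+1

Start at x=49: 49 → 14 → 4 → 26 → 82 → 11 → 28 → … (one orbit).
π_50 has 5 disjoint cycles with lengths [28, 28, 28, 2, 1] on {0,…,86}.
87 − 5 = 82 transpositions; sign(π) = (−1)^82 = +1.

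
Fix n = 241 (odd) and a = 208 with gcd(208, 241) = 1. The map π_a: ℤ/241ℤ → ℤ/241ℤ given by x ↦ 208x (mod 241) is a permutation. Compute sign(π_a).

-1

Start at x=57: 57 → 47 → 136 → 91 → 130 → 48 → 103 → … (one orbit).
Cycle type of π: 80×3 + 1; total 4 cycles.
4 cycles on 241: each ℓ→(−1)^(ℓ−1), product (−1)^237 = -1.
Via Zolotarev, sign(π_{208}) = (208|241) = -1.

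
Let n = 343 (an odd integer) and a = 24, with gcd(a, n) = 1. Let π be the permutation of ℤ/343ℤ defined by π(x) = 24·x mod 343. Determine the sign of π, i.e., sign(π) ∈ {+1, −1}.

Start at x=306: 306 → 141 → 297 → 268 → 258 → 18 → 89 → … (one orbit).
The orbit structure of x ↦ 24x mod 343: 4 orbits of sizes [294, 42, 6, 1].
sign(π) = (−1)^{n − #cycles} = (−1)^{343−4} = (−1)^339 = -1.
Check: (24/343) = -1 by Zolotarev.

-1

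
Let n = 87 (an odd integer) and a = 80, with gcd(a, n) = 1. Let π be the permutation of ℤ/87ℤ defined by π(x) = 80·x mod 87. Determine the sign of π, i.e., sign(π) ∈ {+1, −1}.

Start at x=1: 1 → 80 → 49 → 5 → 52 → 71 → 25 → … (one orbit).
π_80 has 8 disjoint cycles with lengths [14, 14, 14, 14, 14, 14, 2, 1] on {0,…,86}.
Σ(ℓ_i−1) = 87−8 = 79; sign = (−1)^79 = -1.
(80|87)_J = -1 (Zolotarev's lemma cross-check).

-1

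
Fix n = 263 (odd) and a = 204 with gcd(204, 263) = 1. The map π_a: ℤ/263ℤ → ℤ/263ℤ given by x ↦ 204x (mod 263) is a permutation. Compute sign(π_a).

+1

Orbit of 1 under x↦204x: [1, 204, 62, 24, 162, 173, 50]… (length divides ord_263(204)).
Cycle lengths of π_204 on ℤ/263ℤ: [131, 131, 1]; 3 cycles in total.
3 cycles on 263: each ℓ→(−1)^(ℓ−1), product (−1)^260 = +1.
(204|263)_J = +1 (Zolotarev's lemma cross-check).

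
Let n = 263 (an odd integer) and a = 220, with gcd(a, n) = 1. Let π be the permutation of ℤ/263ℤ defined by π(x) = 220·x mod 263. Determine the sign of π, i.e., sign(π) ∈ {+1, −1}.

-1

Trace 197: π^k(197) = [197, 208, 261, 86, 247, 162, 135] for k=0..6.
π_220 has 2 disjoint cycles with lengths [262, 1] on {0,…,262}.
n − c = 263 − 2 = 261; sign = (−1)^261 = -1.
Via Zolotarev, sign(π_{220}) = (220|263) = -1.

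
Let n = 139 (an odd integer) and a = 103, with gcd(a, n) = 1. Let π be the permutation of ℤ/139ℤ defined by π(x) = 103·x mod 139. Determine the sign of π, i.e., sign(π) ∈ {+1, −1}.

Start at x=80: 80 → 39 → 125 → 87 → 65 → 23 → 6 → … (one orbit).
4 cycles of lengths [46, 46, 46, 1].
4 cycles on 139: each ℓ→(−1)^(ℓ−1), product (−1)^135 = -1.
(103|139)_J = -1 (Zolotarev's lemma cross-check).

-1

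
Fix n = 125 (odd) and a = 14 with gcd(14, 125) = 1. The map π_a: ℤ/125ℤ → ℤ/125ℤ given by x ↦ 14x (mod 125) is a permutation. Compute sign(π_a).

+1

Start at x=104: 104 → 81 → 9 → 1 → 14 → 71 → 119 → … (one orbit).
Cycle type of π: 50×2 + 10×2 + 2×2 + 1; total 7 cycles.
125 − 7 = 118 transpositions; sign(π) = (−1)^118 = +1.
Via Zolotarev, sign(π_{14}) = (14|125) = +1.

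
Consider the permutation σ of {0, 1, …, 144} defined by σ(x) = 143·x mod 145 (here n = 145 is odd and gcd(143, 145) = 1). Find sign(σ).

Trace 73: π^k(73) = [73, 144, 2, 141, 8, 129, 32] for k=0..6.
The orbit structure of x ↦ 143x mod 145: 7 orbits of sizes [28, 28, 28, 28, 28, 4, 1].
145 − 7 = 138 transpositions; sign(π) = (−1)^138 = +1.

+1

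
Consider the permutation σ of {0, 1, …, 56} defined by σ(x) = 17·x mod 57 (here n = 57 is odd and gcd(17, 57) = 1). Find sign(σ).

-1

Trace 5: π^k(5) = [5, 28, 20, 55, 23, 49, 35] for k=0..6.
Decompose π into cycles: lengths [18, 18, 9, 9, 2, 1] (6 cycles, including the fixed point 0).
57 − 6 = 51 transpositions; sign(π) = (−1)^51 = -1.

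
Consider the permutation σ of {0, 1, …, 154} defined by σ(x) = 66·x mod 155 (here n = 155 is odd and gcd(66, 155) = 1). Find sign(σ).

+1

Start at x=1: 1 → 66 → 16 → 126 → 101 → 1 (one orbit).
35 cycles of lengths [5, 5, 5, 5, 5, 5, 5, 5, 5, 5, 5, 5, 5, 5, 5, 5, 5, 5, 5, 5, 5, 5, 5, 5, 5, 5, 5, 5, 5, 5, 1, 1, 1, 1, 1].
n − c = 155 − 35 = 120; sign = (−1)^120 = +1.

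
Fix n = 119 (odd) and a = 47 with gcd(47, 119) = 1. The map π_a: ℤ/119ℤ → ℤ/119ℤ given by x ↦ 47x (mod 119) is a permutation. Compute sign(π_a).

-1

Start at x=50: 50 → 89 → 18 → 13 → 16 → 38 → 1 → … (one orbit).
14 cycles of lengths [12, 12, 12, 12, 12, 12, 12, 12, 6, 4, 4, 4, 4, 1].
119 − 14 = 105 transpositions; sign(π) = (−1)^105 = -1.
The Jacobi symbol (47|119) = -1 (Zolotarev) agrees.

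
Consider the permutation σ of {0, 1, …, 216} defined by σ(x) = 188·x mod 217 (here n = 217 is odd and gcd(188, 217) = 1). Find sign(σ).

Start at x=64: 64 → 97 → 8 → 202 → 1 → 188 → 190 → … (one orbit).
Decompose π into cycles: lengths [10, 10, 10, 10, 10, 10, 10, 10, 10, 10, 10, 10, 10, 10, 10, 10, 10, 10, 5, 5, 5, 5, 5, 5, 2, 2, 2, 1] (28 cycles, including the fixed point 0).
sign(π) = (−1)^{n − #cycles} = (−1)^{217−28} = (−1)^189 = -1.
Check: (188/217) = -1 by Zolotarev.

-1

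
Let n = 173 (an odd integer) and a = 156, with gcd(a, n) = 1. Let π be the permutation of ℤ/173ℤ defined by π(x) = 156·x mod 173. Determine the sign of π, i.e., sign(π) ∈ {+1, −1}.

-1

Trace 96: π^k(96) = [96, 98, 64, 123, 158, 82, 163] for k=0..6.
Decompose π into cycles: lengths [172, 1] (2 cycles, including the fixed point 0).
2 cycles on 173: each ℓ→(−1)^(ℓ−1), product (−1)^171 = -1.
Zolotarev: (156|173) = -1, matching the cycle-count sign.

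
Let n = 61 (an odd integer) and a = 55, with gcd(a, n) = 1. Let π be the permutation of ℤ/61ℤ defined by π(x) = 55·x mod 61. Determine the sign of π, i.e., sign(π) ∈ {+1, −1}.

-1

Orbit of 28 under x↦55x: [28, 15, 32, 52, 54, 42, 53]… (length divides ord_61(55)).
Cycle type of π: 60 + 1; total 2 cycles.
61 − 2 = 59 transpositions; sign(π) = (−1)^59 = -1.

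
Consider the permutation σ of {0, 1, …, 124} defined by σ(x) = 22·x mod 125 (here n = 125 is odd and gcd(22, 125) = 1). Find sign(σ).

Start at x=7: 7 → 29 → 13 → 36 → 42 → 49 → 78 → … (one orbit).
The orbit structure of x ↦ 22x mod 125: 4 orbits of sizes [100, 20, 4, 1].
4 cycles on 125: each ℓ→(−1)^(ℓ−1), product (−1)^121 = -1.

-1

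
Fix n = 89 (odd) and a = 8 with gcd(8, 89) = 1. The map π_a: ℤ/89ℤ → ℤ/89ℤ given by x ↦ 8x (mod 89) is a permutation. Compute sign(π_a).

+1

Start at x=78: 78 → 1 → 8 → 64 → 67 → 2 → 16 → … (one orbit).
π_8 has 9 disjoint cycles with lengths [11, 11, 11, 11, 11, 11, 11, 11, 1] on {0,…,88}.
n − c = 89 − 9 = 80; sign = (−1)^80 = +1.
(8|89)_J = +1 (Zolotarev's lemma cross-check).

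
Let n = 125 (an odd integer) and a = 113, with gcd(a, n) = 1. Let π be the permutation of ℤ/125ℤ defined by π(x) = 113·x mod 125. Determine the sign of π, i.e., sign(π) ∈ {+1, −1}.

-1

Trace 111: π^k(111) = [111, 43, 109, 67, 71, 23, 99] for k=0..6.
4 cycles of lengths [100, 20, 4, 1].
125 − 4 = 121 transpositions; sign(π) = (−1)^121 = -1.
Via Zolotarev, sign(π_{113}) = (113|125) = -1.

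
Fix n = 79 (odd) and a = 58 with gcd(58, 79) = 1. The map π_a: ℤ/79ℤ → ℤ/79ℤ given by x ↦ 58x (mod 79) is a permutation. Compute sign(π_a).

Start at x=22: 22 → 12 → 64 → 78 → 21 → 33 → 18 → … (one orbit).
The orbit structure of x ↦ 58x mod 79: 4 orbits of sizes [26, 26, 26, 1].
n − c = 79 − 4 = 75; sign = (−1)^75 = -1.
The Jacobi symbol (58|79) = -1 (Zolotarev) agrees.

-1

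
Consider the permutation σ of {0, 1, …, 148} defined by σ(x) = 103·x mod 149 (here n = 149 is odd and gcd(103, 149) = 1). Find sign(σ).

+1

Trace 123: π^k(123) = [123, 4, 114, 120, 142, 24, 88] for k=0..6.
π_103 has 3 disjoint cycles with lengths [74, 74, 1] on {0,…,148}.
149 − 3 = 146 transpositions; sign(π) = (−1)^146 = +1.
(103|149)_J = +1 (Zolotarev's lemma cross-check).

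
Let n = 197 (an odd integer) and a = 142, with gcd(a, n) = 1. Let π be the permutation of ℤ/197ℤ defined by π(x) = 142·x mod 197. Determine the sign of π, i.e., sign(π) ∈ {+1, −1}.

+1

Start at x=49: 49 → 63 → 81 → 76 → 154 → 1 → 142 → … (one orbit).
Decompose π into cycles: lengths [49, 49, 49, 49, 1] (5 cycles, including the fixed point 0).
sign(π) = (−1)^{n − #cycles} = (−1)^{197−5} = (−1)^192 = +1.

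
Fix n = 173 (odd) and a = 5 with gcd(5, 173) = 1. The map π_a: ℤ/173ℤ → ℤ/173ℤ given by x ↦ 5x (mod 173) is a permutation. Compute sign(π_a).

Orbit of 116 under x↦5x: [116, 61, 132, 141, 13, 65, 152]… (length divides ord_173(5)).
Cycle type of π: 172 + 1; total 2 cycles.
With 2 cycles on 173 points, sign = (−1)^{173−2} = -1.
Via Zolotarev, sign(π_{5}) = (5|173) = -1.

-1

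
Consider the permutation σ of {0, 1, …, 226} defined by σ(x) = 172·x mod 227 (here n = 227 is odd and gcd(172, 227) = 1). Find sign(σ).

Orbit of 74 under x↦172x: [74, 16, 28, 49, 29, 221, 103]… (length divides ord_227(172)).
Cycle type of π: 113×2 + 1; total 3 cycles.
n − c = 227 − 3 = 224; sign = (−1)^224 = +1.

+1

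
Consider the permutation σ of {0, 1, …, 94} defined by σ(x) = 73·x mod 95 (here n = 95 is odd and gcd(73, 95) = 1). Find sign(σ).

-1

Trace 92: π^k(92) = [92, 66, 68, 24, 42, 26, 93] for k=0..6.
Cycle lengths of π_73 on ℤ/95ℤ: [36, 36, 9, 9, 4, 1]; 6 cycles in total.
6 cycles on 95: each ℓ→(−1)^(ℓ−1), product (−1)^89 = -1.
Via Zolotarev, sign(π_{73}) = (73|95) = -1.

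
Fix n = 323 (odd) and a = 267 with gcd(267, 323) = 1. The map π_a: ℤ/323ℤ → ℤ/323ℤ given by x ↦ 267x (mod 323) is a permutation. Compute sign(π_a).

-1

Start at x=1: 1 → 267 → 229 → 96 → 115 → 20 → 172 → … (one orbit).
π_267 has 38 disjoint cycles with lengths [16, 16, 16, 16, 16, 16, 16, 16, 16, 16, 16, 16, 16, 16, 16, 16, 16, 16, 16, 1, 1, 1, 1, 1, 1, 1, 1, 1, 1, 1, 1, 1, 1, 1, 1, 1, 1, 1] on {0,…,322}.
Σ(ℓ_i−1) = 323−38 = 285; sign = (−1)^285 = -1.
The Jacobi symbol (267|323) = -1 (Zolotarev) agrees.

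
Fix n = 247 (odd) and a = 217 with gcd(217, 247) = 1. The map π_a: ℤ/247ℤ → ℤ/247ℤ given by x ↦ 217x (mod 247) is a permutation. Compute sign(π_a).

Trace 217: π^k(217) = [217, 159, 170, 87, 107, 1] for k=0..5.
The orbit structure of x ↦ 217x mod 247: 44 orbits of sizes [6, 6, 6, 6, 6, 6, 6, 6, 6, 6, 6, 6, 6, 6, 6, 6, 6, 6, 6, 6, 6, 6, 6, 6, 6, 6, 6, 6, 6, 6, 6, 6, 6, 6, 6, 6, 6, 6, 6, 3, 3, 3, 3, 1].
44 cycles on 247: each ℓ→(−1)^(ℓ−1), product (−1)^203 = -1.

-1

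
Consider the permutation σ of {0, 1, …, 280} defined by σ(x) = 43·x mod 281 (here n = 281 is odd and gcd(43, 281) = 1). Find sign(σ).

+1

Orbit of 70 under x↦43x: [70, 200, 170, 4, 172, 90, 217]… (length divides ord_281(43)).
The orbit structure of x ↦ 43x mod 281: 5 orbits of sizes [70, 70, 70, 70, 1].
281 − 5 = 276 transpositions; sign(π) = (−1)^276 = +1.
Check: (43/281) = +1 by Zolotarev.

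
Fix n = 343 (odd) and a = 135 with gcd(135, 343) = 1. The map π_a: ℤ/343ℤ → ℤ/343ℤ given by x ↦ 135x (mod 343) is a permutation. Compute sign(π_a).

Orbit of 200 under x↦135x: [200, 246, 282, 340, 281, 205, 235]… (length divides ord_343(135)).
Cycle type of π: 147×2 + 21×2 + 3×2 + 1; total 7 cycles.
n − c = 343 − 7 = 336; sign = (−1)^336 = +1.

+1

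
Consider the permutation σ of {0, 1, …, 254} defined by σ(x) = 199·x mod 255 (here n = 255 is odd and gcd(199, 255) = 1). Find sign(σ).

Start at x=151: 151 → 214 → 1 → 199 → 76 → 79 → 166 → … (one orbit).
Decompose π into cycles: lengths [16, 16, 16, 16, 16, 16, 16, 16, 16, 16, 16, 16, 16, 16, 16, 2, 2, 2, 2, 2, 2, 1, 1, 1] (24 cycles, including the fixed point 0).
With 24 cycles on 255 points, sign = (−1)^{255−24} = -1.
Zolotarev: (199|255) = -1, matching the cycle-count sign.

-1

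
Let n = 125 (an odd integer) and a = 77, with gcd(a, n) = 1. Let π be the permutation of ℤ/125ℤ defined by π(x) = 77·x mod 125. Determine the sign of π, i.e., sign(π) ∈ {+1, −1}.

-1

Trace 84: π^k(84) = [84, 93, 36, 22, 69, 63, 101] for k=0..6.
4 cycles of lengths [100, 20, 4, 1].
sign(π) = (−1)^{n − #cycles} = (−1)^{125−4} = (−1)^121 = -1.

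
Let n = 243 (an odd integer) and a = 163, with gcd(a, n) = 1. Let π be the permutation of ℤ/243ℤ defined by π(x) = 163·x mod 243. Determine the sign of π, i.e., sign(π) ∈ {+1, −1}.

Orbit of 1 under x↦163x: [1, 163, 82]… (length divides ord_243(163)).
The orbit structure of x ↦ 163x mod 243: 135 orbits of sizes [3, 3, 3, 3, 3, 3, 3, 3, 3, 3, 3, 3, 3, 3, 3, 3, 3, 3, 3, 3, 3, 3, 3, 3, 3, 3, 3, 3, 3, 3, 3, 3, 3, 3, 3, 3, 3, 3, 3, 3, 3, 3, 3, 3, 3, 3, 3, 3, 3, 3, 3, 3, 3, 3, 1, 1, 1, 1, 1, 1, 1, 1, 1, 1, 1, 1, 1, 1, 1, 1, 1, 1, 1, 1, 1, 1, 1, 1, 1, 1, 1, 1, 1, 1, 1, 1, 1, 1, 1, 1, 1, 1, 1, 1, 1, 1, 1, 1, 1, 1, 1, 1, 1, 1, 1, 1, 1, 1, 1, 1, 1, 1, 1, 1, 1, 1, 1, 1, 1, 1, 1, 1, 1, 1, 1, 1, 1, 1, 1, 1, 1, 1, 1, 1, 1].
sign(π) = (−1)^{n − #cycles} = (−1)^{243−135} = (−1)^108 = +1.

+1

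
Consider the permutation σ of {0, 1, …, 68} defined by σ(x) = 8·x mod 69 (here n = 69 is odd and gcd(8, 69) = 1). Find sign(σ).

Trace 4: π^k(4) = [4, 32, 49, 47, 31, 41, 52] for k=0..6.
The orbit structure of x ↦ 8x mod 69: 6 orbits of sizes [22, 22, 11, 11, 2, 1].
n − c = 69 − 6 = 63; sign = (−1)^63 = -1.

-1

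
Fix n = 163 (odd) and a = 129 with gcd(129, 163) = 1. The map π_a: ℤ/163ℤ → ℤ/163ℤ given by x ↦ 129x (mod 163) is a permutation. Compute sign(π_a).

-1

Start at x=12: 12 → 81 → 17 → 74 → 92 → 132 → 76 → … (one orbit).
The orbit structure of x ↦ 129x mod 163: 2 orbits of sizes [162, 1].
Σ(ℓ_i−1) = 163−2 = 161; sign = (−1)^161 = -1.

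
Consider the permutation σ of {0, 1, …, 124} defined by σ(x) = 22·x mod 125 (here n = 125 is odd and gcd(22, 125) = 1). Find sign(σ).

Start at x=97: 97 → 9 → 73 → 106 → 82 → 54 → 63 → … (one orbit).
π_22 has 4 disjoint cycles with lengths [100, 20, 4, 1] on {0,…,124}.
sign(π) = (−1)^{n − #cycles} = (−1)^{125−4} = (−1)^121 = -1.
The Jacobi symbol (22|125) = -1 (Zolotarev) agrees.

-1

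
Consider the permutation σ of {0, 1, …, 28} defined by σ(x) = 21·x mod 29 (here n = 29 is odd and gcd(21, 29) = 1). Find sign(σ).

Orbit of 11 under x↦21x: [11, 28, 8, 23, 19, 22, 27]… (length divides ord_29(21)).
Decompose π into cycles: lengths [28, 1] (2 cycles, including the fixed point 0).
Σ(ℓ_i−1) = 29−2 = 27; sign = (−1)^27 = -1.

-1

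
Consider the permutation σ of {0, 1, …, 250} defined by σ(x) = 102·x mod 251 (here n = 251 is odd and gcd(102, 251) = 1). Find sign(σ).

Trace 20: π^k(20) = [20, 32, 1, 102, 113, 231, 219] for k=0..6.
The orbit structure of x ↦ 102x mod 251: 26 orbits of sizes [10, 10, 10, 10, 10, 10, 10, 10, 10, 10, 10, 10, 10, 10, 10, 10, 10, 10, 10, 10, 10, 10, 10, 10, 10, 1].
sign(π) = (−1)^{n − #cycles} = (−1)^{251−26} = (−1)^225 = -1.

-1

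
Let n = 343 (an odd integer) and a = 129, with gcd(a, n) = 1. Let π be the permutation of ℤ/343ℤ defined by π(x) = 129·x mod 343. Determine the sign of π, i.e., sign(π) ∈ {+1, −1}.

-1

Start at x=1: 1 → 129 → 177 → 195 → 116 → 215 → 295 → … (one orbit).
Cycle type of π: 42×7 + 6×8 + 1; total 16 cycles.
With 16 cycles on 343 points, sign = (−1)^{343−16} = -1.
Via Zolotarev, sign(π_{129}) = (129|343) = -1.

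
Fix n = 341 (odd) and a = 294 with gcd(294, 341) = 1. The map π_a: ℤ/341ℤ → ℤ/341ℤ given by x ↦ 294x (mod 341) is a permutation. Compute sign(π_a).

+1

Trace 340: π^k(340) = [340, 47, 178, 159, 29, 1, 294] for k=0..6.
Cycle lengths of π_294 on ℤ/341ℤ: [10, 10, 10, 10, 10, 10, 10, 10, 10, 10, 10, 10, 10, 10, 10, 10, 10, 10, 10, 10, 10, 10, 10, 10, 10, 10, 10, 10, 10, 10, 10, 10, 10, 10, 1]; 35 cycles in total.
n − c = 341 − 35 = 306; sign = (−1)^306 = +1.
Zolotarev: (294|341) = +1, matching the cycle-count sign.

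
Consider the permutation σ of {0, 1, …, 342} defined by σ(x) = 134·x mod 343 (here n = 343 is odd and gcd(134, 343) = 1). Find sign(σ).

Orbit of 57 under x↦134x: [57, 92, 323, 64, 1, 134, 120]… (length divides ord_343(134)).
The orbit structure of x ↦ 134x mod 343: 19 orbits of sizes [49, 49, 49, 49, 49, 49, 7, 7, 7, 7, 7, 7, 1, 1, 1, 1, 1, 1, 1].
sign(π) = (−1)^{n − #cycles} = (−1)^{343−19} = (−1)^324 = +1.
Check: (134/343) = +1 by Zolotarev.

+1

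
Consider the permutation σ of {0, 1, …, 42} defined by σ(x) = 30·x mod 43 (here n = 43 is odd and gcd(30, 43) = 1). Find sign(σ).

-1

Trace 29: π^k(29) = [29, 10, 42, 13, 3, 4, 34] for k=0..6.
Decompose π into cycles: lengths [42, 1] (2 cycles, including the fixed point 0).
Σ(ℓ_i−1) = 43−2 = 41; sign = (−1)^41 = -1.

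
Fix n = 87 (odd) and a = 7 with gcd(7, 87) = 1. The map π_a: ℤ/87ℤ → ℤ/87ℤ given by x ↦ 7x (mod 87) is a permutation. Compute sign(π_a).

Start at x=52: 52 → 16 → 25 → 1 → 7 → 49 → 82 → 52 (one orbit).
15 cycles of lengths [7, 7, 7, 7, 7, 7, 7, 7, 7, 7, 7, 7, 1, 1, 1].
Σ(ℓ_i−1) = 87−15 = 72; sign = (−1)^72 = +1.

+1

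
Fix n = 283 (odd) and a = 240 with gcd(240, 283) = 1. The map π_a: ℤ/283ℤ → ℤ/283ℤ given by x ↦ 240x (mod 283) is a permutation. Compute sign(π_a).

Orbit of 155 under x↦240x: [155, 127, 199, 216, 51, 71, 60]… (length divides ord_283(240)).
π_240 has 7 disjoint cycles with lengths [47, 47, 47, 47, 47, 47, 1] on {0,…,282}.
n − c = 283 − 7 = 276; sign = (−1)^276 = +1.

+1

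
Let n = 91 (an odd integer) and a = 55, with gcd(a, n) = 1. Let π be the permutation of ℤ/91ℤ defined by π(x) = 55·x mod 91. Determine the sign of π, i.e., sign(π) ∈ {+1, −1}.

Start at x=1: 1 → 55 → 22 → 27 → 29 → 48 → 1 (one orbit).
The orbit structure of x ↦ 55x mod 91: 20 orbits of sizes [6, 6, 6, 6, 6, 6, 6, 6, 6, 6, 6, 6, 3, 3, 3, 3, 2, 2, 2, 1].
91 − 20 = 71 transpositions; sign(π) = (−1)^71 = -1.

-1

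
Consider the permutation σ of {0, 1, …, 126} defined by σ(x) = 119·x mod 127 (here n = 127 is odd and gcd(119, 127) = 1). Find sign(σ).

Trace 8: π^k(8) = [8, 63, 4, 95, 2, 111, 1] for k=0..6.
Cycle type of π: 14×9 + 1; total 10 cycles.
With 10 cycles on 127 points, sign = (−1)^{127−10} = -1.
Zolotarev: (119|127) = -1, matching the cycle-count sign.

-1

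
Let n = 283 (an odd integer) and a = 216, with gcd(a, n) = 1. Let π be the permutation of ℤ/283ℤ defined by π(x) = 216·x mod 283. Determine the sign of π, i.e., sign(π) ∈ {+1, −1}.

+1

Trace 42: π^k(42) = [42, 16, 60, 225, 207, 281, 134] for k=0..6.
The orbit structure of x ↦ 216x mod 283: 7 orbits of sizes [47, 47, 47, 47, 47, 47, 1].
sign(π) = (−1)^{n − #cycles} = (−1)^{283−7} = (−1)^276 = +1.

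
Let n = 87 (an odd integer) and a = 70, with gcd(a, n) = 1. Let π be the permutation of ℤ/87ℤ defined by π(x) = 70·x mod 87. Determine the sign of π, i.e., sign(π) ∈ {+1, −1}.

Start at x=1: 1 → 70 → 28 → 46 → 1 (one orbit).
Cycle type of π: 4×21 + 1×3; total 24 cycles.
24 cycles on 87: each ℓ→(−1)^(ℓ−1), product (−1)^63 = -1.

-1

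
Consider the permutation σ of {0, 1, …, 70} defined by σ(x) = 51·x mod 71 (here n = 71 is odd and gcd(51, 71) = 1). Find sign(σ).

-1

Orbit of 45 under x↦51x: [45, 23, 37, 41, 32, 70, 20]… (length divides ord_71(51)).
Decompose π into cycles: lengths [14, 14, 14, 14, 14, 1] (6 cycles, including the fixed point 0).
sign(π) = (−1)^{n − #cycles} = (−1)^{71−6} = (−1)^65 = -1.
Check: (51/71) = -1 by Zolotarev.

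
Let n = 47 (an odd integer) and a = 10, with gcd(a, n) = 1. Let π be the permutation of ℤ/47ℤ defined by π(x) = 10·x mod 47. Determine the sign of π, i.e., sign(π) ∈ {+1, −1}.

-1

Trace 1: π^k(1) = [1, 10, 6, 13, 36, 31, 28] for k=0..6.
2 cycles of lengths [46, 1].
2 cycles on 47: each ℓ→(−1)^(ℓ−1), product (−1)^45 = -1.
Zolotarev: (10|47) = -1, matching the cycle-count sign.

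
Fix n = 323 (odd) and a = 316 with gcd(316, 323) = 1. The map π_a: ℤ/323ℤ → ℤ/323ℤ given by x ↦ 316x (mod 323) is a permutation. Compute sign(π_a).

Trace 229: π^k(229) = [229, 12, 239, 265, 83, 65, 191] for k=0..6.
π_316 has 11 disjoint cycles with lengths [48, 48, 48, 48, 48, 48, 16, 6, 6, 6, 1] on {0,…,322}.
With 11 cycles on 323 points, sign = (−1)^{323−11} = +1.
The Jacobi symbol (316|323) = +1 (Zolotarev) agrees.

+1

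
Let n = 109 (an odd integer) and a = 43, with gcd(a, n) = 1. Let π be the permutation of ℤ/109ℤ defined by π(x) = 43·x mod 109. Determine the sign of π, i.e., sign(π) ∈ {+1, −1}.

Orbit of 45 under x↦43x: [45, 82, 38, 108, 66, 4, 63]… (length divides ord_109(43)).
Cycle type of π: 18×6 + 1; total 7 cycles.
Σ(ℓ_i−1) = 109−7 = 102; sign = (−1)^102 = +1.
The Jacobi symbol (43|109) = +1 (Zolotarev) agrees.

+1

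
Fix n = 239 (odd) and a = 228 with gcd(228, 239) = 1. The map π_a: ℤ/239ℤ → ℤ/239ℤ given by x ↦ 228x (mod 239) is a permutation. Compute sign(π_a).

Orbit of 53 under x↦228x: [53, 134, 199, 201, 179, 182, 149]… (length divides ord_239(228)).
2 cycles of lengths [238, 1].
2 cycles on 239: each ℓ→(−1)^(ℓ−1), product (−1)^237 = -1.

-1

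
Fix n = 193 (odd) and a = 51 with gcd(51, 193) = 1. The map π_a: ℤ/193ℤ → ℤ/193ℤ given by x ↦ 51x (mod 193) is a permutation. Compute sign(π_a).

-1

Trace 86: π^k(86) = [86, 140, 192, 142, 101, 133, 28] for k=0..6.
Cycle lengths of π_51 on ℤ/193ℤ: [192, 1]; 2 cycles in total.
193 − 2 = 191 transpositions; sign(π) = (−1)^191 = -1.
(51|193)_J = -1 (Zolotarev's lemma cross-check).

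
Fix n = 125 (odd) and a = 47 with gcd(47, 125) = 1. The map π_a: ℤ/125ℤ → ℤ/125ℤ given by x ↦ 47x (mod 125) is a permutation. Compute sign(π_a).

-1

Start at x=91: 91 → 27 → 19 → 18 → 96 → 12 → 64 → … (one orbit).
Cycle lengths of π_47 on ℤ/125ℤ: [100, 20, 4, 1]; 4 cycles in total.
With 4 cycles on 125 points, sign = (−1)^{125−4} = -1.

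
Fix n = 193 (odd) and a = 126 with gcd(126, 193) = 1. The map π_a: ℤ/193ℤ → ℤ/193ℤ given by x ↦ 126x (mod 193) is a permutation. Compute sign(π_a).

+1

Orbit of 143 under x↦126x: [143, 69, 9, 169, 64, 151, 112]… (length divides ord_193(126)).
Cycle lengths of π_126 on ℤ/193ℤ: [32, 32, 32, 32, 32, 32, 1]; 7 cycles in total.
With 7 cycles on 193 points, sign = (−1)^{193−7} = +1.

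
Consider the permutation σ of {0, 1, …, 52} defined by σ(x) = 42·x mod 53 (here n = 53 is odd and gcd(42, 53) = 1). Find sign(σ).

+1

Start at x=28: 28 → 10 → 49 → 44 → 46 → 24 → 1 → … (one orbit).
π_42 has 5 disjoint cycles with lengths [13, 13, 13, 13, 1] on {0,…,52}.
With 5 cycles on 53 points, sign = (−1)^{53−5} = +1.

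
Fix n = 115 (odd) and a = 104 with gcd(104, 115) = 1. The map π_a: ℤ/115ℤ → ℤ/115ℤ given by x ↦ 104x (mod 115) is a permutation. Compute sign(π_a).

Trace 81: π^k(81) = [81, 29, 26, 59, 41, 9, 16] for k=0..6.
9 cycles of lengths [22, 22, 22, 22, 11, 11, 2, 2, 1].
With 9 cycles on 115 points, sign = (−1)^{115−9} = +1.
Check: (104/115) = +1 by Zolotarev.

+1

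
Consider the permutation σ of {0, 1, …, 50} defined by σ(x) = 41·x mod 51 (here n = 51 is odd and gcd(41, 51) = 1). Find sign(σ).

+1

Start at x=41: 41 → 49 → 20 → 4 → 11 → 43 → 29 → … (one orbit).
Cycle lengths of π_41 on ℤ/51ℤ: [16, 16, 16, 2, 1]; 5 cycles in total.
Σ(ℓ_i−1) = 51−5 = 46; sign = (−1)^46 = +1.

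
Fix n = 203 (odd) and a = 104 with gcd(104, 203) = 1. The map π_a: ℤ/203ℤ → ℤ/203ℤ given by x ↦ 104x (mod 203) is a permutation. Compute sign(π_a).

+1

Orbit of 57 under x↦104x: [57, 41, 1, 104]… (length divides ord_203(104)).
The orbit structure of x ↦ 104x mod 203: 53 orbits of sizes [4, 4, 4, 4, 4, 4, 4, 4, 4, 4, 4, 4, 4, 4, 4, 4, 4, 4, 4, 4, 4, 4, 4, 4, 4, 4, 4, 4, 4, 4, 4, 4, 4, 4, 4, 4, 4, 4, 4, 4, 4, 4, 4, 4, 4, 4, 4, 4, 4, 2, 2, 2, 1].
203 − 53 = 150 transpositions; sign(π) = (−1)^150 = +1.
Check: (104/203) = +1 by Zolotarev.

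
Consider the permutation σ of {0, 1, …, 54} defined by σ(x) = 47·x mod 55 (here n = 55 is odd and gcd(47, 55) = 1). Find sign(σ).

Orbit of 4 under x↦47x: [4, 23, 36, 42, 49, 48, 1]… (length divides ord_55(47)).
Cycle lengths of π_47 on ℤ/55ℤ: [20, 20, 5, 5, 4, 1]; 6 cycles in total.
6 cycles on 55: each ℓ→(−1)^(ℓ−1), product (−1)^49 = -1.

-1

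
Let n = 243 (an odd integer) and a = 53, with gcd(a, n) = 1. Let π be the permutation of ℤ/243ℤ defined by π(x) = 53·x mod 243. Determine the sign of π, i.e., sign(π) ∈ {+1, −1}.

Orbit of 109 under x↦53x: [109, 188, 1, 53, 136, 161, 28]… (length divides ord_243(53)).
π_53 has 32 disjoint cycles with lengths [18, 18, 18, 18, 18, 18, 18, 18, 18, 6, 6, 6, 6, 6, 6, 6, 6, 6, 2, 2, 2, 2, 2, 2, 2, 2, 2, 2, 2, 2, 2, 1] on {0,…,242}.
With 32 cycles on 243 points, sign = (−1)^{243−32} = -1.
Check: (53/243) = -1 by Zolotarev.

-1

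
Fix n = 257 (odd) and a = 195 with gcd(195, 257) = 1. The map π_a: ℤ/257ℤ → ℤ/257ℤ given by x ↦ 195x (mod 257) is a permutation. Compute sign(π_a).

+1

Orbit of 178 under x↦195x: [178, 15, 98, 92, 207, 16, 36]… (length divides ord_257(195)).
The orbit structure of x ↦ 195x mod 257: 3 orbits of sizes [128, 128, 1].
Σ(ℓ_i−1) = 257−3 = 254; sign = (−1)^254 = +1.
(195|257)_J = +1 (Zolotarev's lemma cross-check).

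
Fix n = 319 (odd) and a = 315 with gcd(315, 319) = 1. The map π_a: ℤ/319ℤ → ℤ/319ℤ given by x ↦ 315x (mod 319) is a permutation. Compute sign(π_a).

Trace 53: π^k(53) = [53, 107, 210, 117, 170, 277, 168] for k=0..6.
10 cycles of lengths [70, 70, 70, 70, 10, 7, 7, 7, 7, 1].
With 10 cycles on 319 points, sign = (−1)^{319−10} = -1.
Via Zolotarev, sign(π_{315}) = (315|319) = -1.

-1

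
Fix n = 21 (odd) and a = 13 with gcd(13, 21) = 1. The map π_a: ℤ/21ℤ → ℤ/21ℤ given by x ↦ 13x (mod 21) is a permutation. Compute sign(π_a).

Start at x=1: 1 → 13 → 1 (one orbit).
Cycle lengths of π_13 on ℤ/21ℤ: [2, 2, 2, 2, 2, 2, 2, 2, 2, 1, 1, 1]; 12 cycles in total.
21 − 12 = 9 transpositions; sign(π) = (−1)^9 = -1.

-1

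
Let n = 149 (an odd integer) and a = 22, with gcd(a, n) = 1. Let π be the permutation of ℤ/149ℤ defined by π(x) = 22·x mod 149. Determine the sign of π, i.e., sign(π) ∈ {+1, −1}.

+1

Start at x=103: 103 → 31 → 86 → 104 → 53 → 123 → 24 → … (one orbit).
Cycle type of π: 74×2 + 1; total 3 cycles.
With 3 cycles on 149 points, sign = (−1)^{149−3} = +1.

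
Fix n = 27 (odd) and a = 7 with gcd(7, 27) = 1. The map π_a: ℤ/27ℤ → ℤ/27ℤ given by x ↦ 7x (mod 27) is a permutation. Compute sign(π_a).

Orbit of 1 under x↦7x: [1, 7, 22, 19, 25, 13, 10]… (length divides ord_27(7)).
π_7 has 7 disjoint cycles with lengths [9, 9, 3, 3, 1, 1, 1] on {0,…,26}.
27 − 7 = 20 transpositions; sign(π) = (−1)^20 = +1.
Via Zolotarev, sign(π_{7}) = (7|27) = +1.

+1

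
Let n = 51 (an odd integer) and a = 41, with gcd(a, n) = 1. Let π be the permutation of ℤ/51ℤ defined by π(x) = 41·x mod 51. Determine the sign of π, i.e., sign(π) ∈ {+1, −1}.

Orbit of 16 under x↦41x: [16, 44, 19, 14, 13, 23, 25]… (length divides ord_51(41)).
Decompose π into cycles: lengths [16, 16, 16, 2, 1] (5 cycles, including the fixed point 0).
5 cycles on 51: each ℓ→(−1)^(ℓ−1), product (−1)^46 = +1.

+1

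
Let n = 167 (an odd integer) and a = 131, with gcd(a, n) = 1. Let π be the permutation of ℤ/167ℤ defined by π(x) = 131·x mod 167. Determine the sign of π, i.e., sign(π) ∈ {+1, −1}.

-1

Trace 75: π^k(75) = [75, 139, 6, 118, 94, 123, 81] for k=0..6.
2 cycles of lengths [166, 1].
With 2 cycles on 167 points, sign = (−1)^{167−2} = -1.
(131|167)_J = -1 (Zolotarev's lemma cross-check).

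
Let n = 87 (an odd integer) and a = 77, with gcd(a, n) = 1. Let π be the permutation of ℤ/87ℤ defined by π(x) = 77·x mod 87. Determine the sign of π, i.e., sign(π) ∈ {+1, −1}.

+1

Trace 25: π^k(25) = [25, 11, 64, 56, 49, 32, 28] for k=0..6.
π_77 has 5 disjoint cycles with lengths [28, 28, 28, 2, 1] on {0,…,86}.
With 5 cycles on 87 points, sign = (−1)^{87−5} = +1.
(77|87)_J = +1 (Zolotarev's lemma cross-check).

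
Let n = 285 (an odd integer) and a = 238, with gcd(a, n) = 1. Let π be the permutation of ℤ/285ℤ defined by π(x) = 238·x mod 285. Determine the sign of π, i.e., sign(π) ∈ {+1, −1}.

+1

Trace 106: π^k(106) = [106, 148, 169, 37, 256, 223, 64] for k=0..6.
The orbit structure of x ↦ 238x mod 285: 15 orbits of sizes [36, 36, 36, 36, 36, 36, 18, 18, 18, 4, 4, 4, 1, 1, 1].
15 cycles on 285: each ℓ→(−1)^(ℓ−1), product (−1)^270 = +1.
Zolotarev: (238|285) = +1, matching the cycle-count sign.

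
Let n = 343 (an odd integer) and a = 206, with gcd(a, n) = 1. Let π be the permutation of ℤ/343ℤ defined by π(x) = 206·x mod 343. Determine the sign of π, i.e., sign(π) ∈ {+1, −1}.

-1

Start at x=76: 76 → 221 → 250 → 50 → 10 → 2 → 69 → … (one orbit).
4 cycles of lengths [294, 42, 6, 1].
343 − 4 = 339 transpositions; sign(π) = (−1)^339 = -1.
Check: (206/343) = -1 by Zolotarev.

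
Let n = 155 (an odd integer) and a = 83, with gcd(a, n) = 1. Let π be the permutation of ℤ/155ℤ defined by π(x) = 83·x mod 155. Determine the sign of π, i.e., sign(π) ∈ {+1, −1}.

+1

Trace 37: π^k(37) = [37, 126, 73, 14, 77, 36, 43] for k=0..6.
The orbit structure of x ↦ 83x mod 155: 5 orbits of sizes [60, 60, 30, 4, 1].
Σ(ℓ_i−1) = 155−5 = 150; sign = (−1)^150 = +1.
Zolotarev: (83|155) = +1, matching the cycle-count sign.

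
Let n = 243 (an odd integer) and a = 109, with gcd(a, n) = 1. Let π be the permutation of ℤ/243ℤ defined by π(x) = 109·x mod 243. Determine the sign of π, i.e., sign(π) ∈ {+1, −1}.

Trace 55: π^k(55) = [55, 163, 28, 136, 1, 109, 217] for k=0..6.
Cycle lengths of π_109 on ℤ/243ℤ: [9, 9, 9, 9, 9, 9, 9, 9, 9, 9, 9, 9, 9, 9, 9, 9, 9, 9, 3, 3, 3, 3, 3, 3, 3, 3, 3, 3, 3, 3, 3, 3, 3, 3, 3, 3, 1, 1, 1, 1, 1, 1, 1, 1, 1, 1, 1, 1, 1, 1, 1, 1, 1, 1, 1, 1, 1, 1, 1, 1, 1, 1, 1]; 63 cycles in total.
sign(π) = (−1)^{n − #cycles} = (−1)^{243−63} = (−1)^180 = +1.
Via Zolotarev, sign(π_{109}) = (109|243) = +1.

+1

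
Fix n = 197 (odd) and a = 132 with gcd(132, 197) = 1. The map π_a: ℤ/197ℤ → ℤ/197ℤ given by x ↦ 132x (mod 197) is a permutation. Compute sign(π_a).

Start at x=16: 16 → 142 → 29 → 85 → 188 → 191 → 193 → … (one orbit).
Cycle lengths of π_132 on ℤ/197ℤ: [49, 49, 49, 49, 1]; 5 cycles in total.
n − c = 197 − 5 = 192; sign = (−1)^192 = +1.

+1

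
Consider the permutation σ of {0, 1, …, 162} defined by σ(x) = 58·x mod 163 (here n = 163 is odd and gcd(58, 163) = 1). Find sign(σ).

Trace 58: π^k(58) = [58, 104, 1] for k=0..2.
The orbit structure of x ↦ 58x mod 163: 55 orbits of sizes [3, 3, 3, 3, 3, 3, 3, 3, 3, 3, 3, 3, 3, 3, 3, 3, 3, 3, 3, 3, 3, 3, 3, 3, 3, 3, 3, 3, 3, 3, 3, 3, 3, 3, 3, 3, 3, 3, 3, 3, 3, 3, 3, 3, 3, 3, 3, 3, 3, 3, 3, 3, 3, 3, 1].
163 − 55 = 108 transpositions; sign(π) = (−1)^108 = +1.

+1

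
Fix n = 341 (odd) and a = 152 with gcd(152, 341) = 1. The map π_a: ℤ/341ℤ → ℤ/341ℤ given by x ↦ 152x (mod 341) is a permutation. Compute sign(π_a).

Orbit of 113 under x↦152x: [113, 126, 56, 328, 70, 69, 258]… (length divides ord_341(152)).
π_152 has 25 disjoint cycles with lengths [15, 15, 15, 15, 15, 15, 15, 15, 15, 15, 15, 15, 15, 15, 15, 15, 15, 15, 15, 15, 15, 15, 5, 5, 1] on {0,…,340}.
n − c = 341 − 25 = 316; sign = (−1)^316 = +1.

+1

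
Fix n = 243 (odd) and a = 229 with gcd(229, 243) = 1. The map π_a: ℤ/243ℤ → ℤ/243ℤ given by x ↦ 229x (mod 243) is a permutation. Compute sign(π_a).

+1

Trace 187: π^k(187) = [187, 55, 202, 88, 226, 238, 70] for k=0..6.
Cycle type of π: 81×2 + 27×2 + 9×2 + 3×2 + 1×3; total 11 cycles.
sign(π) = (−1)^{n − #cycles} = (−1)^{243−11} = (−1)^232 = +1.
Check: (229/243) = +1 by Zolotarev.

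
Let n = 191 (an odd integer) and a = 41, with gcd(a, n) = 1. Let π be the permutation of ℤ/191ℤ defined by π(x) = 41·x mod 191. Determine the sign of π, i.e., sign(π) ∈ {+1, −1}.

Start at x=69: 69 → 155 → 52 → 31 → 125 → 159 → 25 → … (one orbit).
Decompose π into cycles: lengths [38, 38, 38, 38, 38, 1] (6 cycles, including the fixed point 0).
6 cycles on 191: each ℓ→(−1)^(ℓ−1), product (−1)^185 = -1.
Zolotarev: (41|191) = -1, matching the cycle-count sign.

-1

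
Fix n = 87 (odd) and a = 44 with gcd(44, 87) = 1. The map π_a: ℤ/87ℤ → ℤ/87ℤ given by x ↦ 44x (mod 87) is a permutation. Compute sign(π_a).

Start at x=16: 16 → 8 → 4 → 2 → 1 → 44 → 22 → … (one orbit).
5 cycles of lengths [28, 28, 28, 2, 1].
5 cycles on 87: each ℓ→(−1)^(ℓ−1), product (−1)^82 = +1.
The Jacobi symbol (44|87) = +1 (Zolotarev) agrees.

+1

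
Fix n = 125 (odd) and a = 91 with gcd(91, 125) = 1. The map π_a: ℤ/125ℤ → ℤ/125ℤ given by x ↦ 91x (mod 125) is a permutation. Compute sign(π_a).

Start at x=26: 26 → 116 → 56 → 96 → 111 → 101 → 66 → … (one orbit).
Cycle type of π: 25×4 + 5×4 + 1×5; total 13 cycles.
n − c = 125 − 13 = 112; sign = (−1)^112 = +1.
(91|125)_J = +1 (Zolotarev's lemma cross-check).

+1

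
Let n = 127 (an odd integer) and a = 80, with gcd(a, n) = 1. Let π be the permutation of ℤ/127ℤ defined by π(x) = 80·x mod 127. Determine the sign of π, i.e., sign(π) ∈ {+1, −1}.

Orbit of 16 under x↦80x: [16, 10, 38, 119, 122, 108, 4]… (length divides ord_127(80)).
π_80 has 4 disjoint cycles with lengths [42, 42, 42, 1] on {0,…,126}.
n − c = 127 − 4 = 123; sign = (−1)^123 = -1.

-1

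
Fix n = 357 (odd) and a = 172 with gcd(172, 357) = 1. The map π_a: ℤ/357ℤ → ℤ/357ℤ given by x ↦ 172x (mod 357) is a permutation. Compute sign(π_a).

+1

Orbit of 4 under x↦172x: [4, 331, 169, 151, 268, 43, 256]… (length divides ord_357(172)).
27 cycles of lengths [24, 24, 24, 24, 24, 24, 24, 24, 24, 24, 24, 24, 8, 8, 8, 8, 8, 8, 3, 3, 3, 3, 3, 3, 1, 1, 1].
357 − 27 = 330 transpositions; sign(π) = (−1)^330 = +1.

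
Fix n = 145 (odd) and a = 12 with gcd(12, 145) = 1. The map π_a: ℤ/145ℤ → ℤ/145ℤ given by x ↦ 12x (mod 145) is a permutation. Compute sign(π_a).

Start at x=12: 12 → 144 → 133 → 1 → 12 (one orbit).
The orbit structure of x ↦ 12x mod 145: 37 orbits of sizes [4, 4, 4, 4, 4, 4, 4, 4, 4, 4, 4, 4, 4, 4, 4, 4, 4, 4, 4, 4, 4, 4, 4, 4, 4, 4, 4, 4, 4, 4, 4, 4, 4, 4, 4, 4, 1].
37 cycles on 145: each ℓ→(−1)^(ℓ−1), product (−1)^108 = +1.

+1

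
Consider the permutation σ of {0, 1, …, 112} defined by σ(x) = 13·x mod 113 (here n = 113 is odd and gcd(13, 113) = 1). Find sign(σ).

Start at x=9: 9 → 4 → 52 → 111 → 87 → 1 → 13 → … (one orbit).
Cycle type of π: 56×2 + 1; total 3 cycles.
3 cycles on 113: each ℓ→(−1)^(ℓ−1), product (−1)^110 = +1.
Zolotarev: (13|113) = +1, matching the cycle-count sign.

+1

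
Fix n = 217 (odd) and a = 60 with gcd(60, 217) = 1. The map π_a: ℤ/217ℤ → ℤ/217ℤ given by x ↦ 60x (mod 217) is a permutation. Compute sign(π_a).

Trace 170: π^k(170) = [170, 1, 60, 128, 85, 109, 30] for k=0..6.
12 cycles of lengths [30, 30, 30, 30, 30, 30, 10, 10, 10, 3, 3, 1].
n − c = 217 − 12 = 205; sign = (−1)^205 = -1.
Check: (60/217) = -1 by Zolotarev.

-1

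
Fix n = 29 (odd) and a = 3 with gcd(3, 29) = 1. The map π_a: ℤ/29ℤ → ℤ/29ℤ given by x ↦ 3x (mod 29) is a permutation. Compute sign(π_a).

-1

Orbit of 11 under x↦3x: [11, 4, 12, 7, 21, 5, 15]… (length divides ord_29(3)).
2 cycles of lengths [28, 1].
Σ(ℓ_i−1) = 29−2 = 27; sign = (−1)^27 = -1.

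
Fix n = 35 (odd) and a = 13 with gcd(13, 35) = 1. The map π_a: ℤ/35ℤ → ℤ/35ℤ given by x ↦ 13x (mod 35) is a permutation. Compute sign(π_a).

+1

Start at x=29: 29 → 27 → 1 → 13 → 29 (one orbit).
The orbit structure of x ↦ 13x mod 35: 11 orbits of sizes [4, 4, 4, 4, 4, 4, 4, 2, 2, 2, 1].
Σ(ℓ_i−1) = 35−11 = 24; sign = (−1)^24 = +1.
The Jacobi symbol (13|35) = +1 (Zolotarev) agrees.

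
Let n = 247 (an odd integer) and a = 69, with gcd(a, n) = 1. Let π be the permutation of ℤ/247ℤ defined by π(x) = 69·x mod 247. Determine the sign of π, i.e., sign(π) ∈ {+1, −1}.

Trace 246: π^k(246) = [246, 178, 179, 1, 69, 68] for k=0..5.
Cycle lengths of π_69 on ℤ/247ℤ: [6, 6, 6, 6, 6, 6, 6, 6, 6, 6, 6, 6, 6, 6, 6, 6, 6, 6, 6, 6, 6, 6, 6, 6, 6, 6, 6, 6, 6, 6, 6, 6, 6, 6, 6, 6, 6, 6, 6, 6, 6, 1]; 42 cycles in total.
247 − 42 = 205 transpositions; sign(π) = (−1)^205 = -1.

-1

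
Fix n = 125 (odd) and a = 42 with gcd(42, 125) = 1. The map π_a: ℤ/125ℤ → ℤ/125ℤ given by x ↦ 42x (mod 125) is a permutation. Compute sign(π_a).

Trace 42: π^k(42) = [42, 14, 88, 71, 107, 119, 123] for k=0..6.
Cycle lengths of π_42 on ℤ/125ℤ: [100, 20, 4, 1]; 4 cycles in total.
4 cycles on 125: each ℓ→(−1)^(ℓ−1), product (−1)^121 = -1.
Via Zolotarev, sign(π_{42}) = (42|125) = -1.

-1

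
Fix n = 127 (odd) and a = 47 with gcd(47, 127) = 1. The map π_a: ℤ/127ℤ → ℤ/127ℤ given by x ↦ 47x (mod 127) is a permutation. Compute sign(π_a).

Orbit of 1 under x↦47x: [1, 47, 50, 64, 87, 25, 32]… (length divides ord_127(47)).
Cycle lengths of π_47 on ℤ/127ℤ: [21, 21, 21, 21, 21, 21, 1]; 7 cycles in total.
Σ(ℓ_i−1) = 127−7 = 120; sign = (−1)^120 = +1.

+1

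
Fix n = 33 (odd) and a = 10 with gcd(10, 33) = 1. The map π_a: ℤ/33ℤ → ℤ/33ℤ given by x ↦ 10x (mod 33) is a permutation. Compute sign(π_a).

Orbit of 1 under x↦10x: [1, 10]… (length divides ord_33(10)).
The orbit structure of x ↦ 10x mod 33: 18 orbits of sizes [2, 2, 2, 2, 2, 2, 2, 2, 2, 2, 2, 2, 2, 2, 2, 1, 1, 1].
n − c = 33 − 18 = 15; sign = (−1)^15 = -1.

-1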